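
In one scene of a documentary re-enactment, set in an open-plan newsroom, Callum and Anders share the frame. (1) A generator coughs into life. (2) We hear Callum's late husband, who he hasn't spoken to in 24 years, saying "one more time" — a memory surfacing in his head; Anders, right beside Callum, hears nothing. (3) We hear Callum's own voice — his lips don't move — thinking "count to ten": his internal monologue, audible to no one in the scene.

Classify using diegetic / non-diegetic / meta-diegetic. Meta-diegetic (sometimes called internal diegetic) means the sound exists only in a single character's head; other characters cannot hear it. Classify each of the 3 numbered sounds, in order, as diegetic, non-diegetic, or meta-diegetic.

(1) is diegetic: the sound comes from a generator physically present in the location.
(2) it's Callum's recollection rendered as sound; the other character can't hear it → meta-diegetic.
Sound (3): it's Callum's unspoken thought, heard only by the audience via his subjectivity, so meta-diegetic.

diegetic, meta-diegetic, meta-diegetic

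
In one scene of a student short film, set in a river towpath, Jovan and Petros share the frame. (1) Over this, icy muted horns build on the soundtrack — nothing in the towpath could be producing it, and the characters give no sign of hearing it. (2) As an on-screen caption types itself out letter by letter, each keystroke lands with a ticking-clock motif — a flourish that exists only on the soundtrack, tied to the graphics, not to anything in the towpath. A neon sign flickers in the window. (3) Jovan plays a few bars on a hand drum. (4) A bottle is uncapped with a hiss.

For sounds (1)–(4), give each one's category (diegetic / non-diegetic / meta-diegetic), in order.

non-diegetic, non-diegetic, diegetic, diegetic

(1) it has no source in the story world and no character can hear it — it's underscore → non-diegetic.
(2) is non-diegetic: the caption isn't part of the story world, so neither is the sound tied to it.
(3) Jovan is producing the music live, in the story world → diegetic.
(4) the sound comes from a bottle physically present in the location → diegetic.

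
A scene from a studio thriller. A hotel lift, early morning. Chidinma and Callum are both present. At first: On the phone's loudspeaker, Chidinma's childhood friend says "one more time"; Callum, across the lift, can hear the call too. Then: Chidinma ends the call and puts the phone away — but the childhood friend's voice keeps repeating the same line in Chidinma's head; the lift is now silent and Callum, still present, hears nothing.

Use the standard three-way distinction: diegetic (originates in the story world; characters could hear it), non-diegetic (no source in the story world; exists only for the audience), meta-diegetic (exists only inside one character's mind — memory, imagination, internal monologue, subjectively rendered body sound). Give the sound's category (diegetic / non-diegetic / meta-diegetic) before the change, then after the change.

Before the change: the loudspeaker is an in-world source; both Chidinma and Callum hear the call → diegetic.
After the change: with the phone off, the voice continues only as Chidinma's private mental replay — Callum can't hear it → meta-diegetic.

diegetic, meta-diegetic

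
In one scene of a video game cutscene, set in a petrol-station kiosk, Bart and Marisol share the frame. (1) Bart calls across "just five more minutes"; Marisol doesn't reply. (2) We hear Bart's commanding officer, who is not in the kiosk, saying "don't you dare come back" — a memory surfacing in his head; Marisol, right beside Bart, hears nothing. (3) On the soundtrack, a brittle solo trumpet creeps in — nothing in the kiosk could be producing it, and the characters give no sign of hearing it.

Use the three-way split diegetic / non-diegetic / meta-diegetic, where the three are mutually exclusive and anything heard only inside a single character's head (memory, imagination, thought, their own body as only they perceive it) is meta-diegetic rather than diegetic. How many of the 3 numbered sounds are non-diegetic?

Sound (1): on-screen dialogue — Bart speaks and Marisol is there to hear, so diegetic.
Sound (2): a remembered line, private to Bart — not present in the room, not audible to Marisol, so meta-diegetic.
(3) it has no source in the story world and no character can hear it — it's underscore → non-diegetic.
Non-diegetic: (3) — that's 1.

1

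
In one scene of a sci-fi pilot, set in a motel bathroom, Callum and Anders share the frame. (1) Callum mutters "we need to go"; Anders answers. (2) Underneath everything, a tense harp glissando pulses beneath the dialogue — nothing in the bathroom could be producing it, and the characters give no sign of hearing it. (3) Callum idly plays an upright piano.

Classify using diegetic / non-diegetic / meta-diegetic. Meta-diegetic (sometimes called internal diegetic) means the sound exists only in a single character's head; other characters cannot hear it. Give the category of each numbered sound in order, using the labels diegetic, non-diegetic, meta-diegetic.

(1) is diegetic: Callum is a character speaking aloud in the scene.
Sound (2): nothing in the bathroom produces it and the characters don't hear it — pure soundtrack, so non-diegetic.
(3) the instrument and the performer are both in the scene → diegetic.

diegetic, non-diegetic, diegetic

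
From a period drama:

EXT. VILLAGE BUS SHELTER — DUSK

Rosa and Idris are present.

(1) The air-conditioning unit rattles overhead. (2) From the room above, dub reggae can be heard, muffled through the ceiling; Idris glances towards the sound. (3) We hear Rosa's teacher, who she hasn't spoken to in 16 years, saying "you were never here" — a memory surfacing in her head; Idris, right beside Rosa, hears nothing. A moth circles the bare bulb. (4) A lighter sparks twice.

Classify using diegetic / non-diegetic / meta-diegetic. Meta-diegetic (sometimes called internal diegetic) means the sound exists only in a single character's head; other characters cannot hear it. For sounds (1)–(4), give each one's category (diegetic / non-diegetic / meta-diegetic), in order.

diegetic, diegetic, meta-diegetic, diegetic

(1) is diegetic: ambient/room sound belonging to the story's physical space.
Sound (2): the music has an off-screen but real-world source and a character hears it, so diegetic.
(3) is meta-diegetic: it's Rosa's recollection rendered as sound; the other character can't hear it.
(4) an in-world source (a lighter); characters could hear it → diegetic.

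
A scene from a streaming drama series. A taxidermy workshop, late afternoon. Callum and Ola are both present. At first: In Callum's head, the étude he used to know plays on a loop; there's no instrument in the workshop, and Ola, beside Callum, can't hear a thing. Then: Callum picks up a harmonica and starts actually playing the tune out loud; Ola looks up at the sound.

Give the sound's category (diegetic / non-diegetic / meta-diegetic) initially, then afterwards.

Initially: the tune exists only as Callum's private memory; Ola can't hear it → meta-diegetic.
Afterwards: Callum is now producing it live on a harmonica, in the room, and Ola hears it → diegetic.

meta-diegetic, diegetic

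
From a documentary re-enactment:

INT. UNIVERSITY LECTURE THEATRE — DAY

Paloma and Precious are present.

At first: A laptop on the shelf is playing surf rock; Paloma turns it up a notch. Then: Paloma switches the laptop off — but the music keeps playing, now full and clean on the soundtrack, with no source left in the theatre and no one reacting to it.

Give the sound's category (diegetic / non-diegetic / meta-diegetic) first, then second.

diegetic, non-diegetic

First: a laptop is a real in-scene source and Paloma reacts to it → diegetic.
Second: there is no longer any in-world source and no one can hear it — it has become underscore → non-diegetic.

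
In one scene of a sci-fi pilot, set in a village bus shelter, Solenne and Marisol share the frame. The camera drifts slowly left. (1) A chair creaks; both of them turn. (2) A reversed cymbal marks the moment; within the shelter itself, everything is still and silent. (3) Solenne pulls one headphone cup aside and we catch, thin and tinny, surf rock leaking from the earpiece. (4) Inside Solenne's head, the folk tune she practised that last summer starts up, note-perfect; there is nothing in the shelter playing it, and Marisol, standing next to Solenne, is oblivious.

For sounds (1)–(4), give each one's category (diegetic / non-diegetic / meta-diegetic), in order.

diegetic, non-diegetic, diegetic, meta-diegetic

(1) an in-world source (a chair); characters could hear it → diegetic.
(2) it's a sound-design accent with no in-world source; no one in the scene can hear it → non-diegetic.
(3) is diegetic: the headphones are an on-screen source.
(4) is meta-diegetic: remembered music, private to Solenne — Marisol is oblivious because it isn't in the room.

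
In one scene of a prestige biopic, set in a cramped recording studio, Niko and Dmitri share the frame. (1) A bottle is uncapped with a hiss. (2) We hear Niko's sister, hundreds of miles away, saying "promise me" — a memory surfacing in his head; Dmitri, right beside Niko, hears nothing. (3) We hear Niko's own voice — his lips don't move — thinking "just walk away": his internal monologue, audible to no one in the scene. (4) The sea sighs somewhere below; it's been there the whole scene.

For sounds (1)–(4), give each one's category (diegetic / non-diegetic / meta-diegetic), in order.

(1) a bottle is a real object/event in the scene's world → diegetic.
(2) is meta-diegetic: a remembered line, private to Niko — not present in the room, not audible to Dmitri.
(3) it's Niko's unspoken thought, heard only by the audience via his subjectivity → meta-diegetic.
Sound (4): it's the actual ambient sound of the location, so diegetic.

diegetic, meta-diegetic, meta-diegetic, diegetic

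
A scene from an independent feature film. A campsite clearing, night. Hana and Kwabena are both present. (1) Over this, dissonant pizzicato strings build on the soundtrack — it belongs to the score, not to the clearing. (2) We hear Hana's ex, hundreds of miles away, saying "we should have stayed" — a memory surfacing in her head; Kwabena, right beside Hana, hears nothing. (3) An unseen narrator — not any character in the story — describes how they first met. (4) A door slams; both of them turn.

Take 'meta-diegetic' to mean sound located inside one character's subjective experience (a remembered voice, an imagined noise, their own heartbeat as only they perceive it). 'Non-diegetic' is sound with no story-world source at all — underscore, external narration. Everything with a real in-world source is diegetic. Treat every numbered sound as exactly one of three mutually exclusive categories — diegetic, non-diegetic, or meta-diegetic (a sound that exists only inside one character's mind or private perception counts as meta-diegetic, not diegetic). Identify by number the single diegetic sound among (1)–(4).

Sound (1): score with no on-screen or off-screen source; it exists for the audience alone, so non-diegetic.
(2) the voice is a memory playing only inside Hana's mind; Kwabena can't hear it → meta-diegetic.
Sound (3): external voice-over — not a character, not heard by anyone in the scene, so non-diegetic.
(4) a door is a real object/event in the scene's world → diegetic.
Only (4) is diegetic.

4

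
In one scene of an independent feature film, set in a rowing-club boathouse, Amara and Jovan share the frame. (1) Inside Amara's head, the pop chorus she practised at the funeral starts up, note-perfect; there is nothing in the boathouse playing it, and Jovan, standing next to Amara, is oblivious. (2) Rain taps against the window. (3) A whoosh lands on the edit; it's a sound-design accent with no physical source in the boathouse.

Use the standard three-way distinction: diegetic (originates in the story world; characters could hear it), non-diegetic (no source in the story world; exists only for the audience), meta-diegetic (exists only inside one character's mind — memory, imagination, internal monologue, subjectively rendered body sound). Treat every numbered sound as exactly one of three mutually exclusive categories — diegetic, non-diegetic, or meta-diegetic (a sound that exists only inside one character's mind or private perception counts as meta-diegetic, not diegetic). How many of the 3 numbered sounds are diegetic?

(1) remembered music, private to Amara — Jovan is oblivious because it isn't in the room → meta-diegetic.
(2) rain is part of the location's real environment → diegetic.
(3) is non-diegetic: it's a sound-design accent with no in-world source; no one in the scene can hear it.
So 1 of the 3 is diegetic: (2).

1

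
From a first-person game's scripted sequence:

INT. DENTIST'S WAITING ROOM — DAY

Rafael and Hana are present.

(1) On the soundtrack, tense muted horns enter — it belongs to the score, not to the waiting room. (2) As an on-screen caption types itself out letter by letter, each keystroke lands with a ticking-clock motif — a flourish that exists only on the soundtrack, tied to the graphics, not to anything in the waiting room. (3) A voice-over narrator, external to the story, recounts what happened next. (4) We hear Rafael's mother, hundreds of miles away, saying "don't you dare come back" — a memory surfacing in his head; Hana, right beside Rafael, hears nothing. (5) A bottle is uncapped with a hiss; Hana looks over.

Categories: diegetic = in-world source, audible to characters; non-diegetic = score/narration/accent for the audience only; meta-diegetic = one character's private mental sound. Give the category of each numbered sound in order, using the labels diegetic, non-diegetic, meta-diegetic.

(1) is non-diegetic: score with no on-screen or off-screen source; it exists for the audience alone.
(2) it accompanies on-screen graphics, not anything inside the story world → non-diegetic.
(3) commentary laid over the scene from outside the fiction → non-diegetic.
(4) is meta-diegetic: a remembered line, private to Rafael — not present in the room, not audible to Hana.
(5) is diegetic: the sound comes from a bottle physically present in the location.

non-diegetic, non-diegetic, non-diegetic, meta-diegetic, diegetic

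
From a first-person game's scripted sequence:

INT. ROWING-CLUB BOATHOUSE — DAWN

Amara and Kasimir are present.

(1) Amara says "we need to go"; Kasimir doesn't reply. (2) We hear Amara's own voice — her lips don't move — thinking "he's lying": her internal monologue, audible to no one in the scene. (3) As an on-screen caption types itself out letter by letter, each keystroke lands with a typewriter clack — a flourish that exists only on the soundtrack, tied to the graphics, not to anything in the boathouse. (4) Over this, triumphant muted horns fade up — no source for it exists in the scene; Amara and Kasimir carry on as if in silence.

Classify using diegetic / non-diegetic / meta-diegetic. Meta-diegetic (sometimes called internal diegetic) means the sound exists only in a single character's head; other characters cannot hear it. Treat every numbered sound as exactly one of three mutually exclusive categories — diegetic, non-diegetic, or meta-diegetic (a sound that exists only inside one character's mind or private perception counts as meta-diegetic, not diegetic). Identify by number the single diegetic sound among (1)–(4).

1

Sound (1): spoken by a character present in the story world, so diegetic.
Sound (2): internal monologue — inside Amara's mind, not spoken into the scene, so meta-diegetic.
Sound (3): the caption isn't part of the story world, so neither is the sound tied to it, so non-diegetic.
Sound (4): score with no on-screen or off-screen source; it exists for the audience alone, so non-diegetic.
Only (1) is diegetic.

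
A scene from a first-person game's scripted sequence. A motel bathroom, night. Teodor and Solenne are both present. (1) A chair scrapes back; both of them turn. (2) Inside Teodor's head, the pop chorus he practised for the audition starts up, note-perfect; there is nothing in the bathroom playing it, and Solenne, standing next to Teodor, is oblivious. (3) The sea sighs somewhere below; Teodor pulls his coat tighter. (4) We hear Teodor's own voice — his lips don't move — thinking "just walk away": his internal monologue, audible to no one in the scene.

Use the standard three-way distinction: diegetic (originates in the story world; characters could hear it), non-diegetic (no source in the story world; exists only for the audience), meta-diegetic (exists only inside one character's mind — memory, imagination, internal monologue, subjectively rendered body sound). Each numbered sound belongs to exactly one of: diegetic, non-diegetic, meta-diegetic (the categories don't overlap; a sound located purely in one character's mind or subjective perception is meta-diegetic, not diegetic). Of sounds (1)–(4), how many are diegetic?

2

(1) is diegetic: a chair is a real object/event in the scene's world.
(2) remembered music, private to Teodor — Solenne is oblivious because it isn't in the room → meta-diegetic.
Sound (3): ambient/room sound belonging to the story's physical space, so diegetic.
Sound (4): internal monologue — inside Teodor's mind, not spoken into the scene, so meta-diegetic.
So 2 of the 4 are diegetic: (1), (3).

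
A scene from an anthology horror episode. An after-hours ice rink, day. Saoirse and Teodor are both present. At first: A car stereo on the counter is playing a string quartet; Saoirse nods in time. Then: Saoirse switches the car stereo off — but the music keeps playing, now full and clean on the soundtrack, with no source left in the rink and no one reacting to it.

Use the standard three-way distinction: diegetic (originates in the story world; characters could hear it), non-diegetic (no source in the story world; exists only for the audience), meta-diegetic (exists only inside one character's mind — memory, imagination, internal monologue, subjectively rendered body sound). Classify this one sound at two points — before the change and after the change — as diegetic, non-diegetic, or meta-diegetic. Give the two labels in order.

Before the change: a car stereo is a real in-scene source and Saoirse reacts to it → diegetic.
After the change: there is no longer any in-world source and no one can hear it — it has become underscore → non-diegetic.

diegetic, non-diegetic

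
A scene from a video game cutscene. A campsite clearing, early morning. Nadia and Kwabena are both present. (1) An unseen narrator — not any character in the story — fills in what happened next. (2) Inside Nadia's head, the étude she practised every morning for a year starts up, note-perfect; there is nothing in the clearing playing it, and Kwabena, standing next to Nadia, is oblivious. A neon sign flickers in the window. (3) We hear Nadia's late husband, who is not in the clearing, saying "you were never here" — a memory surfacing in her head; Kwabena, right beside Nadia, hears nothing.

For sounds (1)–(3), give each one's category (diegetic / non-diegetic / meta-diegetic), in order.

non-diegetic, meta-diegetic, meta-diegetic

(1) is non-diegetic: external voice-over — not a character, not heard by anyone in the scene.
(2) is meta-diegetic: the music is a memory playing inside Nadia's mind alone; no real-world source, Kwabena can't hear it.
Sound (3): a remembered line, private to Nadia — not present in the room, not audible to Kwabena, so meta-diegetic.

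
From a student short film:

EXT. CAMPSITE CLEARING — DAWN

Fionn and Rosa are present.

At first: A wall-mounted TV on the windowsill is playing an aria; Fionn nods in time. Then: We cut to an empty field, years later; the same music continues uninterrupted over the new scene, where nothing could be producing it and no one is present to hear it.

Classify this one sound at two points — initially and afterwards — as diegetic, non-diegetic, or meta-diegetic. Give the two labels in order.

diegetic, non-diegetic

Initially: a wall-mounted TV is a real in-scene source and Fionn reacts to it → diegetic.
Afterwards: there is no longer any in-world source and no one can hear it — it has become underscore → non-diegetic.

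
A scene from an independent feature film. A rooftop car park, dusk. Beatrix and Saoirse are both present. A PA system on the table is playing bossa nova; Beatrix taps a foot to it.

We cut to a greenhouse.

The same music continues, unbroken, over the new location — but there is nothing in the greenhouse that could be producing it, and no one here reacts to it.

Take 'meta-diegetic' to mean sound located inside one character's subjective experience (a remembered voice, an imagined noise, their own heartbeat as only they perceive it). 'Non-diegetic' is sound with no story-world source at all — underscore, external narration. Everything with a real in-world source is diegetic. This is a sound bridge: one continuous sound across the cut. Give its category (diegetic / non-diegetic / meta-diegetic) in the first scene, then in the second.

Scene one: a PA system is an on-screen source and Beatrix reacts to it → diegetic.
Scene two: there is no source in the greenhouse and no one hears it — it's now underscore → non-diegetic.

diegetic, non-diegetic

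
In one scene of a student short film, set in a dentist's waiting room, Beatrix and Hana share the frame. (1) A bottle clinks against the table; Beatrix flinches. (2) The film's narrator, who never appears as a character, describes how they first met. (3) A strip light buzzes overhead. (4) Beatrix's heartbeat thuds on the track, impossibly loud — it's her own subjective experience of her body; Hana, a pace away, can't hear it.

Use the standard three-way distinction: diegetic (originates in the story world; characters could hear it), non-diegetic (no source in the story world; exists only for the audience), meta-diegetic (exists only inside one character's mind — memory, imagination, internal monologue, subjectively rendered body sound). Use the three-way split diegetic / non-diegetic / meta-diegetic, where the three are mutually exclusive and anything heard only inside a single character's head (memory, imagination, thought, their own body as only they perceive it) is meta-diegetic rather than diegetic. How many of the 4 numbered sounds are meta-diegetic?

1

Sound (1): a bottle is a real object/event in the scene's world, so diegetic.
(2) commentary laid over the scene from outside the fiction → non-diegetic.
(3) is diegetic: it's the actual ambient sound of the location.
(4) a subjective body sound — Beatrix's private perception, inaudible to Hana → meta-diegetic.
So 1 of the 4 is meta-diegetic: (4).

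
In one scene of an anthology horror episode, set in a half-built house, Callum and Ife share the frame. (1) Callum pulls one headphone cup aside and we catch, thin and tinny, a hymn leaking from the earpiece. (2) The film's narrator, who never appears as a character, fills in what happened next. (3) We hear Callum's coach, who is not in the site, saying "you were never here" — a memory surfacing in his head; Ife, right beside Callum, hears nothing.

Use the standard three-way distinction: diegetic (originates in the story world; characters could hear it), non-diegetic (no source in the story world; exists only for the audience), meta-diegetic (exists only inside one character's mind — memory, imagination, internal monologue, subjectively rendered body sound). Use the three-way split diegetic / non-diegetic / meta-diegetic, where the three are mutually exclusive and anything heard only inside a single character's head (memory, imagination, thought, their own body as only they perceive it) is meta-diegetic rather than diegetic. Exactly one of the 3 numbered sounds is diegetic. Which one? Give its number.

1

(1) the earpiece is a real device on Callum's head — source music → diegetic.
(2) the narrator exists outside the story world, addressing only the audience → non-diegetic.
(3) is meta-diegetic: the voice is a memory playing only inside Callum's mind; Ife can't hear it.
Only (1) is diegetic.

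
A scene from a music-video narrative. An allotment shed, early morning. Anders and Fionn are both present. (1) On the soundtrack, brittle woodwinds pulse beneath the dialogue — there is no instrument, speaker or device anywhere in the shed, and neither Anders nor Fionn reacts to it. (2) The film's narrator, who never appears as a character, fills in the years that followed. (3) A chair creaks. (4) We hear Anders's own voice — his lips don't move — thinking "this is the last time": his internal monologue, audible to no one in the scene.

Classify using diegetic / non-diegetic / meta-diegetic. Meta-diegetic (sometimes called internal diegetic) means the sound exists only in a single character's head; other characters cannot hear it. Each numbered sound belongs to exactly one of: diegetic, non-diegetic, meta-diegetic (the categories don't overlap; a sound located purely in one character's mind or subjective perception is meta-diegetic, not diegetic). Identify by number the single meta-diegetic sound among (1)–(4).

Sound (1): nothing in the shed produces it and the characters don't hear it — pure soundtrack, so non-diegetic.
Sound (2): external voice-over — not a character, not heard by anyone in the scene, so non-diegetic.
(3) an in-world source (a chair); characters could hear it → diegetic.
(4) is meta-diegetic: it's Anders's unspoken thought, heard only by the audience via his subjectivity.
Only (4) is meta-diegetic.

4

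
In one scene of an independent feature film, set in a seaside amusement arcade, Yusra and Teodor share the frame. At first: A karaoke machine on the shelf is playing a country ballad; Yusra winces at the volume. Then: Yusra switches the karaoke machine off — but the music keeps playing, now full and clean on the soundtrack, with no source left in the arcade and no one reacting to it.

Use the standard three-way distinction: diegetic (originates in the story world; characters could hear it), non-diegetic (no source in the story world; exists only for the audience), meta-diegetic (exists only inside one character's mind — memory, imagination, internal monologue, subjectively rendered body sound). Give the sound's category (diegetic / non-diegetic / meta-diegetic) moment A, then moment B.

Moment A: a karaoke machine is a real in-scene source and Yusra reacts to it → diegetic.
Moment B: there is no longer any in-world source and no one can hear it — it has become underscore → non-diegetic.

diegetic, non-diegetic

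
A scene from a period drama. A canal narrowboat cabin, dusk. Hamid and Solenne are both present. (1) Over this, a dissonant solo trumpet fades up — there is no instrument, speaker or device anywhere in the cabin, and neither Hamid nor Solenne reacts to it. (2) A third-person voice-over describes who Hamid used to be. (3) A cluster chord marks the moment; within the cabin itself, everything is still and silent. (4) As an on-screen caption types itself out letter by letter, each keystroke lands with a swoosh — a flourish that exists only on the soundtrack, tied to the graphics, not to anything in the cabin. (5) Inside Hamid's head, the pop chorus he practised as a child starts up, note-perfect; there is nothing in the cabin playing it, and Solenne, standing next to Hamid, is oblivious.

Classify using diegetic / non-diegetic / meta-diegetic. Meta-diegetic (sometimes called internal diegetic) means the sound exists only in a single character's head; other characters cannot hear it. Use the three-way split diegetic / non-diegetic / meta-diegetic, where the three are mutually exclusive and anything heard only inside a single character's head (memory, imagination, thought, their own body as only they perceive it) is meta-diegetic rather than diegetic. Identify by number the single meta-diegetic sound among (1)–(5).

(1) nothing in the cabin produces it and the characters don't hear it — pure soundtrack → non-diegetic.
(2) commentary laid over the scene from outside the fiction → non-diegetic.
(3) it's a sound-design accent with no in-world source; no one in the scene can hear it → non-diegetic.
Sound (4): sound married to a title/caption — outside the diegesis by definition, so non-diegetic.
Sound (5): remembered music, private to Hamid — Solenne is oblivious because it isn't in the room, so meta-diegetic.
Only (5) is meta-diegetic.

5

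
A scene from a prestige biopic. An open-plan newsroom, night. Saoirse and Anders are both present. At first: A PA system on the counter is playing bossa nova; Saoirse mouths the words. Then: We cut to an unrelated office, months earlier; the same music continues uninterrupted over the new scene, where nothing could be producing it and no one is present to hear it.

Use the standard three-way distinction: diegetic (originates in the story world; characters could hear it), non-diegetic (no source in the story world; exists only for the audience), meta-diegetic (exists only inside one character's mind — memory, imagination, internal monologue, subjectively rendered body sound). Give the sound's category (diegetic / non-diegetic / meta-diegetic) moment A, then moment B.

diegetic, non-diegetic

Moment A: a PA system is a real in-scene source and Saoirse reacts to it → diegetic.
Moment B: there is no longer any in-world source and no one can hear it — it has become underscore → non-diegetic.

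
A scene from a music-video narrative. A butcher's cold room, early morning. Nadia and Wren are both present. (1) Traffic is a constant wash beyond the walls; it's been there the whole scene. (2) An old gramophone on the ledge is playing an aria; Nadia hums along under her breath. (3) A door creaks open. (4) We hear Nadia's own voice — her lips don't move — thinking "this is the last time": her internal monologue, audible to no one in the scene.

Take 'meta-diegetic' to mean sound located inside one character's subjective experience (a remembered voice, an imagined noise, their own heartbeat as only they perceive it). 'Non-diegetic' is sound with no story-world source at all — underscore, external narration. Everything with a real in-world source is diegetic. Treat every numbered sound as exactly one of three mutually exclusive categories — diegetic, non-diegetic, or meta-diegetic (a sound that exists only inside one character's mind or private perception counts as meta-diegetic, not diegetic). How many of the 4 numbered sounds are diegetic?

3

(1) traffic is part of the location's real environment → diegetic.
(2) is diegetic: the music comes from an on-screen device that Nadia responds to.
(3) is diegetic: a door is a real object/event in the scene's world.
Sound (4): Nadia's thought-voice: a private mental sound no other character can hear, so meta-diegetic.
So 3 of the 4 are diegetic: (1), (2), (3).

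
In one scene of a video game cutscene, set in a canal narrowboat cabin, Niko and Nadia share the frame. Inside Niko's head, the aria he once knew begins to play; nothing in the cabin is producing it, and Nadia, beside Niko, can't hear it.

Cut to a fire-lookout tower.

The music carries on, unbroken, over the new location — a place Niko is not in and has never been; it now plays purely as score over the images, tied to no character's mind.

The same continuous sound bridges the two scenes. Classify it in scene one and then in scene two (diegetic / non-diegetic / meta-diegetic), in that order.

Scene one: the music exists only inside Niko's mind; Nadia can't hear it → meta-diegetic.
Scene two: it's detached from Niko entirely and plays over unrelated images with no in-world source — conventional underscore → non-diegetic.

meta-diegetic, non-diegetic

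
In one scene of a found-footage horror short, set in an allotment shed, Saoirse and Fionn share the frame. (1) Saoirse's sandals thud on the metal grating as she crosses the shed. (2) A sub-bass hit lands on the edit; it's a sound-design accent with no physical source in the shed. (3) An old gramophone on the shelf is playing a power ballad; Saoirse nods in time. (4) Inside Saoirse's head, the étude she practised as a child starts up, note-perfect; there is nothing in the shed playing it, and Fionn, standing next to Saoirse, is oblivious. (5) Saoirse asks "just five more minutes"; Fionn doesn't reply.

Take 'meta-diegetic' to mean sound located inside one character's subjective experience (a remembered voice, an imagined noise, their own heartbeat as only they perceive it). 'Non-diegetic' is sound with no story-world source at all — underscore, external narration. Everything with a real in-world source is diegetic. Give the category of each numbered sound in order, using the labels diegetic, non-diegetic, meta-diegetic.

(1) it's the physical sound of Saoirse moving in the space → diegetic.
Sound (2): nothing in the scene produces it; it's an accent added for the audience, so non-diegetic.
Sound (3): an old gramophone is a physical source in the scene and Saoirse reacts to it, so diegetic.
(4) is meta-diegetic: it lives in Saoirse's subjectivity, not in the shed.
(5) on-screen dialogue — Saoirse speaks and Fionn is there to hear → diegetic.

diegetic, non-diegetic, diegetic, meta-diegetic, diegetic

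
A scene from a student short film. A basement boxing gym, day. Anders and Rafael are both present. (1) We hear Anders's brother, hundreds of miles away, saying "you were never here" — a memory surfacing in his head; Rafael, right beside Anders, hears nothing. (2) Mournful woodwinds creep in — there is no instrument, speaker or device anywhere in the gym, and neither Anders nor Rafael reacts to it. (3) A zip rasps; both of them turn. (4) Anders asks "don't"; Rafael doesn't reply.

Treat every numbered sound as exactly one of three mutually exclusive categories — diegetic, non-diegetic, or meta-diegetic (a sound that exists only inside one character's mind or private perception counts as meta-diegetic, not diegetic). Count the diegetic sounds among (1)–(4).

2

Sound (1): the voice is a memory playing only inside Anders's mind; Rafael can't hear it, so meta-diegetic.
(2) it has no source in the story world and no character can hear it — it's underscore → non-diegetic.
(3) an in-world source (a zip); characters could hear it → diegetic.
(4) on-screen dialogue — Anders speaks and Rafael is there to hear → diegetic.
Diegetic: (3), (4) — that's 2.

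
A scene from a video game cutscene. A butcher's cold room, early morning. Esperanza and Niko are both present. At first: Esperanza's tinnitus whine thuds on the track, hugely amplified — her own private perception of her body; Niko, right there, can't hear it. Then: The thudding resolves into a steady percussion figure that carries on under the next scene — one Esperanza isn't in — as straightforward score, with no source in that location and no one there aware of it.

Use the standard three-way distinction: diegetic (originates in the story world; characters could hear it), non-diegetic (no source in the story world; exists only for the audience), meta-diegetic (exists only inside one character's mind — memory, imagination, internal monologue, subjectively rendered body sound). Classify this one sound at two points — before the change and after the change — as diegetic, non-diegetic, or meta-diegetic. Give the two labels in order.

Before the change: it's Esperanza's subjective body sound, inaudible to Niko → meta-diegetic.
After the change: detached from Esperanza and playing as sourceless score over a scene she isn't in — for the audience only → non-diegetic.

meta-diegetic, non-diegetic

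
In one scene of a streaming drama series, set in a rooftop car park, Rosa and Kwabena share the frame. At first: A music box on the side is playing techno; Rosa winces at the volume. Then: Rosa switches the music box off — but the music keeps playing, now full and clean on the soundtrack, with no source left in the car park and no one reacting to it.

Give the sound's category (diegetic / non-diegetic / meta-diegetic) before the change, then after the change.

diegetic, non-diegetic

Before the change: a music box is a real in-scene source and Rosa reacts to it → diegetic.
After the change: there is no longer any in-world source and no one can hear it — it has become underscore → non-diegetic.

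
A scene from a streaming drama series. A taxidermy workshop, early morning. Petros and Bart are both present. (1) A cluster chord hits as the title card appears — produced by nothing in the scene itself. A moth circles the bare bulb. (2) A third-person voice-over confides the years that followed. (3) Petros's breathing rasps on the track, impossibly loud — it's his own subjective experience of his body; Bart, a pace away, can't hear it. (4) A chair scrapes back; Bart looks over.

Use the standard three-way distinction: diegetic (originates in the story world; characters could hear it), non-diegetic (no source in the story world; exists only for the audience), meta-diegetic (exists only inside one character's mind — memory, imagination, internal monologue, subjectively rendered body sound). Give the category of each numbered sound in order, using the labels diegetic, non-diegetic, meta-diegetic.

(1) it's a sound-design accent with no in-world source; no one in the scene can hear it → non-diegetic.
(2) is non-diegetic: external voice-over — not a character, not heard by anyone in the scene.
(3) point-of-audition from inside Petros's body; not a sound in the room → meta-diegetic.
Sound (4): an in-world source (a chair); characters could hear it, so diegetic.

non-diegetic, non-diegetic, meta-diegetic, diegetic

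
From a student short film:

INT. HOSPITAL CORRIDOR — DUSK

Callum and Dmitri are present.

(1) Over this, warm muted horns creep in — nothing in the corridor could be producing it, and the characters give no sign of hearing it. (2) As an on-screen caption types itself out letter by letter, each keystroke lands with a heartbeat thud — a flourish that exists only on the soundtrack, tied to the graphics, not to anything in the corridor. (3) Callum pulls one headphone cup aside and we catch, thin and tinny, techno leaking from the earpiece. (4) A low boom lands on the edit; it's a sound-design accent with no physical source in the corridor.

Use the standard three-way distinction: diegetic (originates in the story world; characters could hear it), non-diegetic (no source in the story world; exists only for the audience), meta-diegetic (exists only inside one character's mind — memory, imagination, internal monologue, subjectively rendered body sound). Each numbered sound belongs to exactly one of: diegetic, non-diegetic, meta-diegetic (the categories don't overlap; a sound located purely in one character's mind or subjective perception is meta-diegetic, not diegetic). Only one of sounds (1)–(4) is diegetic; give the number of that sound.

(1) is non-diegetic: nothing in the corridor produces it and the characters don't hear it — pure soundtrack.
(2) it accompanies on-screen graphics, not anything inside the story world → non-diegetic.
(3) the headphones are an on-screen source → diegetic.
Sound (4): nothing in the scene produces it; it's an accent added for the audience, so non-diegetic.
Only (3) is diegetic.

3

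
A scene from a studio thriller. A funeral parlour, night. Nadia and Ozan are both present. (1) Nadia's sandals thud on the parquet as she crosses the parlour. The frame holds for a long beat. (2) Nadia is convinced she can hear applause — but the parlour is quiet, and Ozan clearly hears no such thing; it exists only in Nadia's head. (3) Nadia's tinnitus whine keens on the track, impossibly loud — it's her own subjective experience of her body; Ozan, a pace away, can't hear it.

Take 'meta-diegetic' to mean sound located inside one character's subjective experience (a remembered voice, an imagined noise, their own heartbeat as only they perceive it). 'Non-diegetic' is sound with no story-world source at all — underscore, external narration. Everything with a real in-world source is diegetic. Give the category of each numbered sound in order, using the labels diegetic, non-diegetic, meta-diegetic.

diegetic, meta-diegetic, meta-diegetic

Sound (1): a character's body making contact with the set — an in-world sound, so diegetic.
(2) is meta-diegetic: subjective to Nadia: the parlour is silent and Ozan hears nothing.
(3) it's Nadia's internal bodily sensation rendered as sound; only Nadia 'hears' it → meta-diegetic.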